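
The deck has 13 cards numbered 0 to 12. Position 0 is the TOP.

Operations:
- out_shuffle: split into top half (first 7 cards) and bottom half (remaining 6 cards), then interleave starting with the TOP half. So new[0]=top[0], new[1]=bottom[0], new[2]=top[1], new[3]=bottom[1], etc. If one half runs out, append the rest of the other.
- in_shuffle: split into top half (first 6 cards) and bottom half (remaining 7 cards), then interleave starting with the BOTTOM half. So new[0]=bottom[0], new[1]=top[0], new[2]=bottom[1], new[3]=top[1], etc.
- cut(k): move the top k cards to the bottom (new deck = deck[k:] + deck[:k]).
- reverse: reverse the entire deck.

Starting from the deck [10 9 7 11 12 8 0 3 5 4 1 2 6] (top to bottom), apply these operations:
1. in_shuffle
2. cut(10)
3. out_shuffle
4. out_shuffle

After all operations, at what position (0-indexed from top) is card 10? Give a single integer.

After op 1 (in_shuffle): [0 10 3 9 5 7 4 11 1 12 2 8 6]
After op 2 (cut(10)): [2 8 6 0 10 3 9 5 7 4 11 1 12]
After op 3 (out_shuffle): [2 5 8 7 6 4 0 11 10 1 3 12 9]
After op 4 (out_shuffle): [2 11 5 10 8 1 7 3 6 12 4 9 0]
Card 10 is at position 3.

Answer: 3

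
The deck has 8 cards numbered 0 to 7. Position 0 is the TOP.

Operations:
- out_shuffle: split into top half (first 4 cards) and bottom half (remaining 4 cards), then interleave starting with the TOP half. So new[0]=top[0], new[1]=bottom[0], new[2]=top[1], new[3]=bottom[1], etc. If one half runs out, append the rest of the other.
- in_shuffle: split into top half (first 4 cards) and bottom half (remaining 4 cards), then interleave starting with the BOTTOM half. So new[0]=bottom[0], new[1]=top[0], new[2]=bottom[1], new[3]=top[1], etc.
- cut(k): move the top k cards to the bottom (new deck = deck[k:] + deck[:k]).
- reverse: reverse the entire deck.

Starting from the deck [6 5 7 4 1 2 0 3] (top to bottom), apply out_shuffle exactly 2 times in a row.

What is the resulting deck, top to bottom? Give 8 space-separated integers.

Answer: 6 7 1 0 5 4 2 3

Derivation:
After op 1 (out_shuffle): [6 1 5 2 7 0 4 3]
After op 2 (out_shuffle): [6 7 1 0 5 4 2 3]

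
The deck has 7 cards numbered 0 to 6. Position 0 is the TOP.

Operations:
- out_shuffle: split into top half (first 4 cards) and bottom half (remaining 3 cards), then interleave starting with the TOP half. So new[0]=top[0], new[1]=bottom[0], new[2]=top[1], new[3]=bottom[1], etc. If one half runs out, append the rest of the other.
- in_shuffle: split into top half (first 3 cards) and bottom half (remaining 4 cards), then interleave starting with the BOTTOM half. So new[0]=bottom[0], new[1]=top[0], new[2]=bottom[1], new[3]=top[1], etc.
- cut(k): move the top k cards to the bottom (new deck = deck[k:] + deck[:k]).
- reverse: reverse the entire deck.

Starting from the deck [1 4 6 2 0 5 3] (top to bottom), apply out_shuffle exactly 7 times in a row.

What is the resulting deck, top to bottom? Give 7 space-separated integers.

After op 1 (out_shuffle): [1 0 4 5 6 3 2]
After op 2 (out_shuffle): [1 6 0 3 4 2 5]
After op 3 (out_shuffle): [1 4 6 2 0 5 3]
After op 4 (out_shuffle): [1 0 4 5 6 3 2]
After op 5 (out_shuffle): [1 6 0 3 4 2 5]
After op 6 (out_shuffle): [1 4 6 2 0 5 3]
After op 7 (out_shuffle): [1 0 4 5 6 3 2]

Answer: 1 0 4 5 6 3 2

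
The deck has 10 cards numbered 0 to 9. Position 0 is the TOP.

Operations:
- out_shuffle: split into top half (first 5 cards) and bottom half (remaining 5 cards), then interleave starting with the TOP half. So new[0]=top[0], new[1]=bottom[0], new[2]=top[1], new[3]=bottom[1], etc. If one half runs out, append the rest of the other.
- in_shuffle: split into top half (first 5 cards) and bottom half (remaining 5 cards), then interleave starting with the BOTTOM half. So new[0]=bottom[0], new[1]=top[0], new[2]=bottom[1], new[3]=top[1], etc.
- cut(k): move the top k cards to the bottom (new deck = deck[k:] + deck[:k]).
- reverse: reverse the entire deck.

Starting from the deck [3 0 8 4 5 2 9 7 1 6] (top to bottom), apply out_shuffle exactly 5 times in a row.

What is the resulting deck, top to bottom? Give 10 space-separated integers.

After op 1 (out_shuffle): [3 2 0 9 8 7 4 1 5 6]
After op 2 (out_shuffle): [3 7 2 4 0 1 9 5 8 6]
After op 3 (out_shuffle): [3 1 7 9 2 5 4 8 0 6]
After op 4 (out_shuffle): [3 5 1 4 7 8 9 0 2 6]
After op 5 (out_shuffle): [3 8 5 9 1 0 4 2 7 6]

Answer: 3 8 5 9 1 0 4 2 7 6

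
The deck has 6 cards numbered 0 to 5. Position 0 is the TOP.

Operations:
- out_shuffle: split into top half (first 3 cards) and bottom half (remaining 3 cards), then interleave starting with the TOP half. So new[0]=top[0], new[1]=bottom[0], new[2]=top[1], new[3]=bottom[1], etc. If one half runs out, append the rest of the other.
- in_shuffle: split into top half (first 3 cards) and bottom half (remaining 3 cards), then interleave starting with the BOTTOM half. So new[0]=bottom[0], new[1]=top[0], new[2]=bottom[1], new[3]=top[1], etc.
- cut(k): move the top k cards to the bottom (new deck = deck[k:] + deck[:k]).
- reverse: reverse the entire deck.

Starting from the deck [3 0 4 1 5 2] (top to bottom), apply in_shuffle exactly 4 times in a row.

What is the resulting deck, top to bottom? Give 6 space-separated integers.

Answer: 1 3 5 0 2 4

Derivation:
After op 1 (in_shuffle): [1 3 5 0 2 4]
After op 2 (in_shuffle): [0 1 2 3 4 5]
After op 3 (in_shuffle): [3 0 4 1 5 2]
After op 4 (in_shuffle): [1 3 5 0 2 4]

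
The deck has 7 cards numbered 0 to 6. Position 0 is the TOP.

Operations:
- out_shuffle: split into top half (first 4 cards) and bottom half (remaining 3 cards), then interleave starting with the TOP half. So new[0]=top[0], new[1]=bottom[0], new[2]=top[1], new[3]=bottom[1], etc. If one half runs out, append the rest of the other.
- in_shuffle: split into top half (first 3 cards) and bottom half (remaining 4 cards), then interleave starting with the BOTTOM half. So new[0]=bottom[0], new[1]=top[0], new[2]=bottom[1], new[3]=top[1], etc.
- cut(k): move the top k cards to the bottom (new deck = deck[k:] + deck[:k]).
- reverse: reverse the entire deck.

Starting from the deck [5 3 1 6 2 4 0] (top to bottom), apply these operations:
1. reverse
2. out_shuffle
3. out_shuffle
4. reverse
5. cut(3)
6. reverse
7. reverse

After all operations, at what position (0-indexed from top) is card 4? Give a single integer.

Answer: 6

Derivation:
After op 1 (reverse): [0 4 2 6 1 3 5]
After op 2 (out_shuffle): [0 1 4 3 2 5 6]
After op 3 (out_shuffle): [0 2 1 5 4 6 3]
After op 4 (reverse): [3 6 4 5 1 2 0]
After op 5 (cut(3)): [5 1 2 0 3 6 4]
After op 6 (reverse): [4 6 3 0 2 1 5]
After op 7 (reverse): [5 1 2 0 3 6 4]
Card 4 is at position 6.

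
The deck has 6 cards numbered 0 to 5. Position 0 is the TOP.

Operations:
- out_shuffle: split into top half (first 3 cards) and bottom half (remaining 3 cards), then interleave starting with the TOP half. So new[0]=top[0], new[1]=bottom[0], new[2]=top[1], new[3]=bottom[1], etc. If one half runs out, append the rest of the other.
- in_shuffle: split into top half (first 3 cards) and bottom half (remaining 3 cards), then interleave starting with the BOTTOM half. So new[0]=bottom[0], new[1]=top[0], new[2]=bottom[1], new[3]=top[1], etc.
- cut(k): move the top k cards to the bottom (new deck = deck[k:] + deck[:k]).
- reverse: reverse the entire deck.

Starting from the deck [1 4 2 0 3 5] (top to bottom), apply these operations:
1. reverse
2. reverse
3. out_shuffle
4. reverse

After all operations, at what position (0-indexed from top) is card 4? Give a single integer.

Answer: 3

Derivation:
After op 1 (reverse): [5 3 0 2 4 1]
After op 2 (reverse): [1 4 2 0 3 5]
After op 3 (out_shuffle): [1 0 4 3 2 5]
After op 4 (reverse): [5 2 3 4 0 1]
Card 4 is at position 3.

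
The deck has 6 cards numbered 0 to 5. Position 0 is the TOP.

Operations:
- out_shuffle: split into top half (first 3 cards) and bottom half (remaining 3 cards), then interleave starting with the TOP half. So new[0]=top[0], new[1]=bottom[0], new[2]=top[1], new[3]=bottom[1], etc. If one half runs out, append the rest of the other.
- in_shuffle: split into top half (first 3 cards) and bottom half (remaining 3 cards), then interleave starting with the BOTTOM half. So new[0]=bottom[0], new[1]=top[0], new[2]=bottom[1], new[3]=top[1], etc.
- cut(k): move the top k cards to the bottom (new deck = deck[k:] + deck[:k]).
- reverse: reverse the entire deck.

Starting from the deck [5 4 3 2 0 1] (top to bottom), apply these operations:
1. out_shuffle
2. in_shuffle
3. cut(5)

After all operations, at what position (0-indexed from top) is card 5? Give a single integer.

Answer: 2

Derivation:
After op 1 (out_shuffle): [5 2 4 0 3 1]
After op 2 (in_shuffle): [0 5 3 2 1 4]
After op 3 (cut(5)): [4 0 5 3 2 1]
Card 5 is at position 2.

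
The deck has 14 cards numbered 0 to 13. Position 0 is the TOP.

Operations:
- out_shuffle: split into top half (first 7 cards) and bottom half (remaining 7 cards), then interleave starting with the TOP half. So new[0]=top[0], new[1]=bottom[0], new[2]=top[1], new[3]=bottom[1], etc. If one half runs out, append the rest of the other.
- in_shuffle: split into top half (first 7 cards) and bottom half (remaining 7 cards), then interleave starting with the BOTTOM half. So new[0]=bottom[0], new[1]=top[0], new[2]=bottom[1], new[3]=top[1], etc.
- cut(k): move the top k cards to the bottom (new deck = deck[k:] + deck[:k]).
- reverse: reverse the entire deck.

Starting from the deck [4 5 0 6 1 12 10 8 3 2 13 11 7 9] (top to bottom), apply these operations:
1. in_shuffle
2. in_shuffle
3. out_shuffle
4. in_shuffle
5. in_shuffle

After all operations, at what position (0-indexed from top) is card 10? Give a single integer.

Answer: 2

Derivation:
After op 1 (in_shuffle): [8 4 3 5 2 0 13 6 11 1 7 12 9 10]
After op 2 (in_shuffle): [6 8 11 4 1 3 7 5 12 2 9 0 10 13]
After op 3 (out_shuffle): [6 5 8 12 11 2 4 9 1 0 3 10 7 13]
After op 4 (in_shuffle): [9 6 1 5 0 8 3 12 10 11 7 2 13 4]
After op 5 (in_shuffle): [12 9 10 6 11 1 7 5 2 0 13 8 4 3]
Card 10 is at position 2.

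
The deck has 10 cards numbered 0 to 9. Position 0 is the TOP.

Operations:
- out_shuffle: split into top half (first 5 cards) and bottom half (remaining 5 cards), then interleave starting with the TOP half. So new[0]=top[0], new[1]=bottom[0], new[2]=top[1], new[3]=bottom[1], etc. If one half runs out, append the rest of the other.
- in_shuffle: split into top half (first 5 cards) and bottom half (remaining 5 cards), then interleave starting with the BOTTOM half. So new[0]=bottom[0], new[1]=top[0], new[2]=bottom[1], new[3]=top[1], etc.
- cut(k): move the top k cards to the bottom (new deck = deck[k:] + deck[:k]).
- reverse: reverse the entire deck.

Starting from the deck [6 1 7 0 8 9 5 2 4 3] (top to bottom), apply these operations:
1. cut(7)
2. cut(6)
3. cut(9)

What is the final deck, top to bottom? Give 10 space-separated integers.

Answer: 7 0 8 9 5 2 4 3 6 1

Derivation:
After op 1 (cut(7)): [2 4 3 6 1 7 0 8 9 5]
After op 2 (cut(6)): [0 8 9 5 2 4 3 6 1 7]
After op 3 (cut(9)): [7 0 8 9 5 2 4 3 6 1]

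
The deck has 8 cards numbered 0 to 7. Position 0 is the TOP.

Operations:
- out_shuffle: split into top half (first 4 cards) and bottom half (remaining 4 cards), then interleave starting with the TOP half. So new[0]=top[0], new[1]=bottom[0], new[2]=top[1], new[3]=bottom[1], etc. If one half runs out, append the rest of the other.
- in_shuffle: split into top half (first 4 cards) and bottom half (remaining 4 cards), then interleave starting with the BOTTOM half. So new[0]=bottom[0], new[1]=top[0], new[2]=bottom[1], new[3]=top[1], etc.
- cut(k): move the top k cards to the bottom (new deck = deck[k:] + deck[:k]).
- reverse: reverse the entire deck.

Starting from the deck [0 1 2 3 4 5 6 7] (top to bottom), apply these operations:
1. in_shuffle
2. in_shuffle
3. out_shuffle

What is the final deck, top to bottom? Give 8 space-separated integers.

After op 1 (in_shuffle): [4 0 5 1 6 2 7 3]
After op 2 (in_shuffle): [6 4 2 0 7 5 3 1]
After op 3 (out_shuffle): [6 7 4 5 2 3 0 1]

Answer: 6 7 4 5 2 3 0 1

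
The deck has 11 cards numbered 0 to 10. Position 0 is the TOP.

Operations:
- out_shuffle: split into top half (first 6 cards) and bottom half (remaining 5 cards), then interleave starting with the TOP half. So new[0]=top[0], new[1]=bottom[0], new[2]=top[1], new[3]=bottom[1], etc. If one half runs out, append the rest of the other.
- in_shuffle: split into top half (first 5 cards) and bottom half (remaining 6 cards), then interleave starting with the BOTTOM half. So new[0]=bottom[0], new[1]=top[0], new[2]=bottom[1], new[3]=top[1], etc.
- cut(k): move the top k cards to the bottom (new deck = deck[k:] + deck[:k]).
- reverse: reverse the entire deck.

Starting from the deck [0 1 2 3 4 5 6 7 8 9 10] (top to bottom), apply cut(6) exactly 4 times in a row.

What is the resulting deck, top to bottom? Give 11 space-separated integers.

Answer: 2 3 4 5 6 7 8 9 10 0 1

Derivation:
After op 1 (cut(6)): [6 7 8 9 10 0 1 2 3 4 5]
After op 2 (cut(6)): [1 2 3 4 5 6 7 8 9 10 0]
After op 3 (cut(6)): [7 8 9 10 0 1 2 3 4 5 6]
After op 4 (cut(6)): [2 3 4 5 6 7 8 9 10 0 1]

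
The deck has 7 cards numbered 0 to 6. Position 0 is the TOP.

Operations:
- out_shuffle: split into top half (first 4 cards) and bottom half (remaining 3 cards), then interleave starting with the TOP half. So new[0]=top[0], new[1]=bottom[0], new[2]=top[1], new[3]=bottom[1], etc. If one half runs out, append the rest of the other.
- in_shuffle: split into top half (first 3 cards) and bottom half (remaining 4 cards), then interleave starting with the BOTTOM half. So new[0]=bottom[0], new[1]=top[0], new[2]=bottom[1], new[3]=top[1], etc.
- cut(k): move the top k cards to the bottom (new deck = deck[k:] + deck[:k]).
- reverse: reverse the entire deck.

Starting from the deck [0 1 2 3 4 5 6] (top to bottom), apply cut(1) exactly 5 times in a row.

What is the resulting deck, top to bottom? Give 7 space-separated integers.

Answer: 5 6 0 1 2 3 4

Derivation:
After op 1 (cut(1)): [1 2 3 4 5 6 0]
After op 2 (cut(1)): [2 3 4 5 6 0 1]
After op 3 (cut(1)): [3 4 5 6 0 1 2]
After op 4 (cut(1)): [4 5 6 0 1 2 3]
After op 5 (cut(1)): [5 6 0 1 2 3 4]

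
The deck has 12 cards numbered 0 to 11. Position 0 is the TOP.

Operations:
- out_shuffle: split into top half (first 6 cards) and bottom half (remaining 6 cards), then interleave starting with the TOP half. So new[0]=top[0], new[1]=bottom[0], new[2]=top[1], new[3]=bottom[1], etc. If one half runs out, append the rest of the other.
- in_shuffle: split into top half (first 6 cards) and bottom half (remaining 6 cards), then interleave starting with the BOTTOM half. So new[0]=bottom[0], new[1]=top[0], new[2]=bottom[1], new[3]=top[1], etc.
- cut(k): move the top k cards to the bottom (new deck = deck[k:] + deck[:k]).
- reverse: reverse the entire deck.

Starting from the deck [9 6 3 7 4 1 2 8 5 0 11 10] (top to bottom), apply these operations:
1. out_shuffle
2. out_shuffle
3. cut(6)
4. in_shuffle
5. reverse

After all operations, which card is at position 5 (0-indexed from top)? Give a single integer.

After op 1 (out_shuffle): [9 2 6 8 3 5 7 0 4 11 1 10]
After op 2 (out_shuffle): [9 7 2 0 6 4 8 11 3 1 5 10]
After op 3 (cut(6)): [8 11 3 1 5 10 9 7 2 0 6 4]
After op 4 (in_shuffle): [9 8 7 11 2 3 0 1 6 5 4 10]
After op 5 (reverse): [10 4 5 6 1 0 3 2 11 7 8 9]
Position 5: card 0.

Answer: 0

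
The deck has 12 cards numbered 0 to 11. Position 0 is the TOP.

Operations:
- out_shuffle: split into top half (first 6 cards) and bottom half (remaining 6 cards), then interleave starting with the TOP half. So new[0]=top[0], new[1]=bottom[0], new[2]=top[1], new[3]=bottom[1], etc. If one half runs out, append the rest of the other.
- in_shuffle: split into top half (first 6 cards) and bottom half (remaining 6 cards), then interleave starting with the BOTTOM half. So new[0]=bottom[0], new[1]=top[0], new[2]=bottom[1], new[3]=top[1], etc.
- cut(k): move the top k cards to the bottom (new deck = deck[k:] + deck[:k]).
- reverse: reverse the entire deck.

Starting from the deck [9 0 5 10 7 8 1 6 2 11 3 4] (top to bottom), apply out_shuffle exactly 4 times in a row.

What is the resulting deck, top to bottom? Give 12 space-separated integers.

Answer: 9 11 6 8 10 0 3 2 1 7 5 4

Derivation:
After op 1 (out_shuffle): [9 1 0 6 5 2 10 11 7 3 8 4]
After op 2 (out_shuffle): [9 10 1 11 0 7 6 3 5 8 2 4]
After op 3 (out_shuffle): [9 6 10 3 1 5 11 8 0 2 7 4]
After op 4 (out_shuffle): [9 11 6 8 10 0 3 2 1 7 5 4]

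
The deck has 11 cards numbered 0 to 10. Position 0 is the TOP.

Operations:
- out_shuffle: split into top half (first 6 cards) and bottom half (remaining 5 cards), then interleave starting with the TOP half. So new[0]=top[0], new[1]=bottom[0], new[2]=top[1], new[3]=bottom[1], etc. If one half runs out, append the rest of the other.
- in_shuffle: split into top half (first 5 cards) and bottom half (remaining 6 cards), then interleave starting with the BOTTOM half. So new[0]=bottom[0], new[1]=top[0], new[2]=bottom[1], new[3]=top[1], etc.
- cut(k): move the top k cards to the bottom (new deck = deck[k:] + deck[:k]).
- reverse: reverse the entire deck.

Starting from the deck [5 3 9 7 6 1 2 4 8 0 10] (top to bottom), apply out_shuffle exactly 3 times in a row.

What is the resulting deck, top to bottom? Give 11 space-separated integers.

After op 1 (out_shuffle): [5 2 3 4 9 8 7 0 6 10 1]
After op 2 (out_shuffle): [5 7 2 0 3 6 4 10 9 1 8]
After op 3 (out_shuffle): [5 4 7 10 2 9 0 1 3 8 6]

Answer: 5 4 7 10 2 9 0 1 3 8 6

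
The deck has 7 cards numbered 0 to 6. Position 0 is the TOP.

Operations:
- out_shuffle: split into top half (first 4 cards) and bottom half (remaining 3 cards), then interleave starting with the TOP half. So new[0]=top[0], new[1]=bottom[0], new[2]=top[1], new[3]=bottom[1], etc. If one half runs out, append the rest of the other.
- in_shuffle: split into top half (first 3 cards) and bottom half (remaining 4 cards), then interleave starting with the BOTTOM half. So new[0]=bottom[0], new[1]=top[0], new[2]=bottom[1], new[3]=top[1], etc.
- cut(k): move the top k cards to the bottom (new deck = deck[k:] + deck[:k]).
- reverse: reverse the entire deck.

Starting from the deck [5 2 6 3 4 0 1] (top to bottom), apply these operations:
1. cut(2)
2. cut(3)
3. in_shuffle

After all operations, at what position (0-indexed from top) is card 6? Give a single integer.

After op 1 (cut(2)): [6 3 4 0 1 5 2]
After op 2 (cut(3)): [0 1 5 2 6 3 4]
After op 3 (in_shuffle): [2 0 6 1 3 5 4]
Card 6 is at position 2.

Answer: 2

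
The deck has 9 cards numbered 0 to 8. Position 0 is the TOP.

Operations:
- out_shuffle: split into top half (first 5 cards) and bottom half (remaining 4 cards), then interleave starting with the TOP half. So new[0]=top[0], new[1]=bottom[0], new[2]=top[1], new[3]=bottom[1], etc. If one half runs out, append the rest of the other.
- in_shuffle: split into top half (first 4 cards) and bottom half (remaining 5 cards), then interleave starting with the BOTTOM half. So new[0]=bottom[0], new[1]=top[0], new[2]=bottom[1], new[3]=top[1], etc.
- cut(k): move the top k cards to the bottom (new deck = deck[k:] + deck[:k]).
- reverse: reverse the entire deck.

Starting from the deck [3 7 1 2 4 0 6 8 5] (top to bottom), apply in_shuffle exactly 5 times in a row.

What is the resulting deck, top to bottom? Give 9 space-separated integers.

After op 1 (in_shuffle): [4 3 0 7 6 1 8 2 5]
After op 2 (in_shuffle): [6 4 1 3 8 0 2 7 5]
After op 3 (in_shuffle): [8 6 0 4 2 1 7 3 5]
After op 4 (in_shuffle): [2 8 1 6 7 0 3 4 5]
After op 5 (in_shuffle): [7 2 0 8 3 1 4 6 5]

Answer: 7 2 0 8 3 1 4 6 5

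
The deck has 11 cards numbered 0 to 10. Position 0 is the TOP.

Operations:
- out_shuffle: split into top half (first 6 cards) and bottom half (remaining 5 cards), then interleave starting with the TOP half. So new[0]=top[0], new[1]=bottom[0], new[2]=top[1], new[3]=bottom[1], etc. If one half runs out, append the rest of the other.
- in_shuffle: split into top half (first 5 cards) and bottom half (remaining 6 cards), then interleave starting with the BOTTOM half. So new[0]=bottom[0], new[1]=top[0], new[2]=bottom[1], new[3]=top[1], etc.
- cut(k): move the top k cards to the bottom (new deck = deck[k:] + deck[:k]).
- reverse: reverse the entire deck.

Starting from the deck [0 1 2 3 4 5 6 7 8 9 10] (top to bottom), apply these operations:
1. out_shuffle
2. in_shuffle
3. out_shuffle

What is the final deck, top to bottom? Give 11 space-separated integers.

Answer: 8 4 0 7 3 10 6 2 9 5 1

Derivation:
After op 1 (out_shuffle): [0 6 1 7 2 8 3 9 4 10 5]
After op 2 (in_shuffle): [8 0 3 6 9 1 4 7 10 2 5]
After op 3 (out_shuffle): [8 4 0 7 3 10 6 2 9 5 1]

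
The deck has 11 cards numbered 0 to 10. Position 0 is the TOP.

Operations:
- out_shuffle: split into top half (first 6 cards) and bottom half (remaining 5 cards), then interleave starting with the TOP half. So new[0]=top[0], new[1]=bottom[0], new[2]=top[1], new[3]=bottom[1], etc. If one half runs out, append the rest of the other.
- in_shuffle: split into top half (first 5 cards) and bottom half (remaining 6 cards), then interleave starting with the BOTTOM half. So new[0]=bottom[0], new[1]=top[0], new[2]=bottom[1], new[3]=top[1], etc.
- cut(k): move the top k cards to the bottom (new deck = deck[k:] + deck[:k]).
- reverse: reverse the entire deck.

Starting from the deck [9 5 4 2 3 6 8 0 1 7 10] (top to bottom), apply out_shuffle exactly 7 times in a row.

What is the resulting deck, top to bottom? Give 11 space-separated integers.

Answer: 9 1 6 4 10 0 3 5 7 8 2

Derivation:
After op 1 (out_shuffle): [9 8 5 0 4 1 2 7 3 10 6]
After op 2 (out_shuffle): [9 2 8 7 5 3 0 10 4 6 1]
After op 3 (out_shuffle): [9 0 2 10 8 4 7 6 5 1 3]
After op 4 (out_shuffle): [9 7 0 6 2 5 10 1 8 3 4]
After op 5 (out_shuffle): [9 10 7 1 0 8 6 3 2 4 5]
After op 6 (out_shuffle): [9 6 10 3 7 2 1 4 0 5 8]
After op 7 (out_shuffle): [9 1 6 4 10 0 3 5 7 8 2]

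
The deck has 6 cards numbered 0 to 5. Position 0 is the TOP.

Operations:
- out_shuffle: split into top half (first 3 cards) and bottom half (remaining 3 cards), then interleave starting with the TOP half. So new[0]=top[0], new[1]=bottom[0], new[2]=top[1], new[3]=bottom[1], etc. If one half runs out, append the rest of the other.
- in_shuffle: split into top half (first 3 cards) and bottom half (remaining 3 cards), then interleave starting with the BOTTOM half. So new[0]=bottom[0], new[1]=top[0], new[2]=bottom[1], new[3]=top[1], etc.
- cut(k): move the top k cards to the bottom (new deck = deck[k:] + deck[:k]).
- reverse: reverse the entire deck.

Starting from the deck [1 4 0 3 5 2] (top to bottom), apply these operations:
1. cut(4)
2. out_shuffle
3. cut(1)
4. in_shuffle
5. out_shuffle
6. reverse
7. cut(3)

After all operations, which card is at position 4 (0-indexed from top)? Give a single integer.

After op 1 (cut(4)): [5 2 1 4 0 3]
After op 2 (out_shuffle): [5 4 2 0 1 3]
After op 3 (cut(1)): [4 2 0 1 3 5]
After op 4 (in_shuffle): [1 4 3 2 5 0]
After op 5 (out_shuffle): [1 2 4 5 3 0]
After op 6 (reverse): [0 3 5 4 2 1]
After op 7 (cut(3)): [4 2 1 0 3 5]
Position 4: card 3.

Answer: 3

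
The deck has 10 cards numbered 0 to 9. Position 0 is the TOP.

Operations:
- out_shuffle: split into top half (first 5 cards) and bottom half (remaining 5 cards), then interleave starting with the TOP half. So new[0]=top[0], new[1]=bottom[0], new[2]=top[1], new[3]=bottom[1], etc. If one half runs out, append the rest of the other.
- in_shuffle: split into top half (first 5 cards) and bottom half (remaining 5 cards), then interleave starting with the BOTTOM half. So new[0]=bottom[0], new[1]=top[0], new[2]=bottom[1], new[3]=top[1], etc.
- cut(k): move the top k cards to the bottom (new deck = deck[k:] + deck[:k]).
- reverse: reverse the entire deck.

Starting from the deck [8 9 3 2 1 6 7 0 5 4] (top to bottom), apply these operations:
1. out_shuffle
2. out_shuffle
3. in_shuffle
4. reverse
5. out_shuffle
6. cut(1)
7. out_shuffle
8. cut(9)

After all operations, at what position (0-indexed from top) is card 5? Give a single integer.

Answer: 8

Derivation:
After op 1 (out_shuffle): [8 6 9 7 3 0 2 5 1 4]
After op 2 (out_shuffle): [8 0 6 2 9 5 7 1 3 4]
After op 3 (in_shuffle): [5 8 7 0 1 6 3 2 4 9]
After op 4 (reverse): [9 4 2 3 6 1 0 7 8 5]
After op 5 (out_shuffle): [9 1 4 0 2 7 3 8 6 5]
After op 6 (cut(1)): [1 4 0 2 7 3 8 6 5 9]
After op 7 (out_shuffle): [1 3 4 8 0 6 2 5 7 9]
After op 8 (cut(9)): [9 1 3 4 8 0 6 2 5 7]
Card 5 is at position 8.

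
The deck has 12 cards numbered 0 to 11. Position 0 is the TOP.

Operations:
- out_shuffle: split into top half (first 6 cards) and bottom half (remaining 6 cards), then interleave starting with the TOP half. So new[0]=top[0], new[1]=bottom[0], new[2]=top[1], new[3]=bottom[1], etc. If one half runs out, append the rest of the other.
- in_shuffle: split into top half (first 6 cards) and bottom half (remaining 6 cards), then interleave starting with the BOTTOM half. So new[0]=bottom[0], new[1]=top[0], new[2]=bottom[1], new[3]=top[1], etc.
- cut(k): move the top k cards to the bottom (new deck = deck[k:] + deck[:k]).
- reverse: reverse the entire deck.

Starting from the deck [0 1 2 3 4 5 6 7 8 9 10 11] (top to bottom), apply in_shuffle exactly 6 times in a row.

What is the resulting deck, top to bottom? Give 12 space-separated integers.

After op 1 (in_shuffle): [6 0 7 1 8 2 9 3 10 4 11 5]
After op 2 (in_shuffle): [9 6 3 0 10 7 4 1 11 8 5 2]
After op 3 (in_shuffle): [4 9 1 6 11 3 8 0 5 10 2 7]
After op 4 (in_shuffle): [8 4 0 9 5 1 10 6 2 11 7 3]
After op 5 (in_shuffle): [10 8 6 4 2 0 11 9 7 5 3 1]
After op 6 (in_shuffle): [11 10 9 8 7 6 5 4 3 2 1 0]

Answer: 11 10 9 8 7 6 5 4 3 2 1 0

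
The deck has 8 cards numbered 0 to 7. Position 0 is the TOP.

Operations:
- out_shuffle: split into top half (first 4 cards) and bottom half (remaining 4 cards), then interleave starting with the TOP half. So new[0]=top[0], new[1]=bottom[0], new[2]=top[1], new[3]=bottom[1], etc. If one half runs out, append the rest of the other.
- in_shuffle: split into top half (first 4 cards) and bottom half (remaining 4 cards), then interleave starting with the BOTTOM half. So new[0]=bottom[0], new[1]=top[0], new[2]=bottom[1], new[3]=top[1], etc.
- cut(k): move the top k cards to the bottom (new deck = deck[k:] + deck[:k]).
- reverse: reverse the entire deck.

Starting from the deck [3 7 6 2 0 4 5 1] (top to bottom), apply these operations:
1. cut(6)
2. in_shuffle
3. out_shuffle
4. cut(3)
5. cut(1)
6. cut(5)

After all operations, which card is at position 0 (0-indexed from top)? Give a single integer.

After op 1 (cut(6)): [5 1 3 7 6 2 0 4]
After op 2 (in_shuffle): [6 5 2 1 0 3 4 7]
After op 3 (out_shuffle): [6 0 5 3 2 4 1 7]
After op 4 (cut(3)): [3 2 4 1 7 6 0 5]
After op 5 (cut(1)): [2 4 1 7 6 0 5 3]
After op 6 (cut(5)): [0 5 3 2 4 1 7 6]
Position 0: card 0.

Answer: 0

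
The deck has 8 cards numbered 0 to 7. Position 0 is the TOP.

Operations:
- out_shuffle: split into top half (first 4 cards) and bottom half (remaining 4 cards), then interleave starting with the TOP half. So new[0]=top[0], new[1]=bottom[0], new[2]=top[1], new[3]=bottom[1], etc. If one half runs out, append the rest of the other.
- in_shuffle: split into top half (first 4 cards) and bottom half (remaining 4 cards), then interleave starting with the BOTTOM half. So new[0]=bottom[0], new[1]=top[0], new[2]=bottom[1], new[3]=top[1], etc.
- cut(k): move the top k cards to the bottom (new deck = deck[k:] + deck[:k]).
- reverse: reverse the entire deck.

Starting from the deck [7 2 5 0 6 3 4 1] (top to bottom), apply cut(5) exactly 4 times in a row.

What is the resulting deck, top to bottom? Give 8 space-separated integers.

Answer: 6 3 4 1 7 2 5 0

Derivation:
After op 1 (cut(5)): [3 4 1 7 2 5 0 6]
After op 2 (cut(5)): [5 0 6 3 4 1 7 2]
After op 3 (cut(5)): [1 7 2 5 0 6 3 4]
After op 4 (cut(5)): [6 3 4 1 7 2 5 0]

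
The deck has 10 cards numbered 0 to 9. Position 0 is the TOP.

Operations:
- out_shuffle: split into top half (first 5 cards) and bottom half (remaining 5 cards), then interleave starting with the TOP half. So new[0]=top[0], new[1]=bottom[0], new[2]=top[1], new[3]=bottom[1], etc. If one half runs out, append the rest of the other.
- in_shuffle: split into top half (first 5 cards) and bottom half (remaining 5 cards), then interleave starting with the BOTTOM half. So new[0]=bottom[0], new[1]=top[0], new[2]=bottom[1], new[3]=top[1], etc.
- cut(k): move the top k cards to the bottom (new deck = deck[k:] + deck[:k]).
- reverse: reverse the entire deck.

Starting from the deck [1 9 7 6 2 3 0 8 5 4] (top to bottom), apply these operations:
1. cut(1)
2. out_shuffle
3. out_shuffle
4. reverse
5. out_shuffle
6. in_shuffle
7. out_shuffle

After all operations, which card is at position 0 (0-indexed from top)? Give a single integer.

Answer: 0

Derivation:
After op 1 (cut(1)): [9 7 6 2 3 0 8 5 4 1]
After op 2 (out_shuffle): [9 0 7 8 6 5 2 4 3 1]
After op 3 (out_shuffle): [9 5 0 2 7 4 8 3 6 1]
After op 4 (reverse): [1 6 3 8 4 7 2 0 5 9]
After op 5 (out_shuffle): [1 7 6 2 3 0 8 5 4 9]
After op 6 (in_shuffle): [0 1 8 7 5 6 4 2 9 3]
After op 7 (out_shuffle): [0 6 1 4 8 2 7 9 5 3]
Position 0: card 0.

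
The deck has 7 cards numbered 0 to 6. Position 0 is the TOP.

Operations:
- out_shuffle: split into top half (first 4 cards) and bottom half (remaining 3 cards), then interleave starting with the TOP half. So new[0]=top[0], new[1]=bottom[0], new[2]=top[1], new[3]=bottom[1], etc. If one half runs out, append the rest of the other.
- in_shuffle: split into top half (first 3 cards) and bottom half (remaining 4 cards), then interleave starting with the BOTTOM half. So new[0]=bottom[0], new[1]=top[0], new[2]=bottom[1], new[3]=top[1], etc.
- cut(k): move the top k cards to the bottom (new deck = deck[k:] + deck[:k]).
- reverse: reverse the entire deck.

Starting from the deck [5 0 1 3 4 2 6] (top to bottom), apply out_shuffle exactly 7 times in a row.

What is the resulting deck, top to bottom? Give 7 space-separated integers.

Answer: 5 4 0 2 1 6 3

Derivation:
After op 1 (out_shuffle): [5 4 0 2 1 6 3]
After op 2 (out_shuffle): [5 1 4 6 0 3 2]
After op 3 (out_shuffle): [5 0 1 3 4 2 6]
After op 4 (out_shuffle): [5 4 0 2 1 6 3]
After op 5 (out_shuffle): [5 1 4 6 0 3 2]
After op 6 (out_shuffle): [5 0 1 3 4 2 6]
After op 7 (out_shuffle): [5 4 0 2 1 6 3]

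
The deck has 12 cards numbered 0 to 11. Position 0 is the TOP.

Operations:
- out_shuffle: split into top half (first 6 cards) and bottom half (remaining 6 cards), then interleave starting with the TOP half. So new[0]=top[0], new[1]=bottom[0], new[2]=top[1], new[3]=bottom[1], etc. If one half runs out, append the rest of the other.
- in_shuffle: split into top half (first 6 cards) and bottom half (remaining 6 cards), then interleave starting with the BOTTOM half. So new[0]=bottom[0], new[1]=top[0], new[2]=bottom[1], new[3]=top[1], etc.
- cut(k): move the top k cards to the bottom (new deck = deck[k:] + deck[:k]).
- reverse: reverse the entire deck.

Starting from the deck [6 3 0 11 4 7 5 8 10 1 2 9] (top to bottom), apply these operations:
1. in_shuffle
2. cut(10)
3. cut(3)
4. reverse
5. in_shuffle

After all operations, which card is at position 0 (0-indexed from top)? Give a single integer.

Answer: 1

Derivation:
After op 1 (in_shuffle): [5 6 8 3 10 0 1 11 2 4 9 7]
After op 2 (cut(10)): [9 7 5 6 8 3 10 0 1 11 2 4]
After op 3 (cut(3)): [6 8 3 10 0 1 11 2 4 9 7 5]
After op 4 (reverse): [5 7 9 4 2 11 1 0 10 3 8 6]
After op 5 (in_shuffle): [1 5 0 7 10 9 3 4 8 2 6 11]
Position 0: card 1.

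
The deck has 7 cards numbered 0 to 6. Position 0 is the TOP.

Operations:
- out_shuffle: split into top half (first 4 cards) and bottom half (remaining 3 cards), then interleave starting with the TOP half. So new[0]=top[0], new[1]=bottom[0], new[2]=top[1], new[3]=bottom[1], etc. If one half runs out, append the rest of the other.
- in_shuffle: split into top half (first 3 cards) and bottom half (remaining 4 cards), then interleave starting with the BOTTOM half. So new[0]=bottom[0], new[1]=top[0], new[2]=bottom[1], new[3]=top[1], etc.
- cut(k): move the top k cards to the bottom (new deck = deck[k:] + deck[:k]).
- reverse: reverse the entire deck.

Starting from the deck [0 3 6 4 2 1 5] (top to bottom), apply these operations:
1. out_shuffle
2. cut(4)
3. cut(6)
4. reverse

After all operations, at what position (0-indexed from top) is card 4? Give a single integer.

After op 1 (out_shuffle): [0 2 3 1 6 5 4]
After op 2 (cut(4)): [6 5 4 0 2 3 1]
After op 3 (cut(6)): [1 6 5 4 0 2 3]
After op 4 (reverse): [3 2 0 4 5 6 1]
Card 4 is at position 3.

Answer: 3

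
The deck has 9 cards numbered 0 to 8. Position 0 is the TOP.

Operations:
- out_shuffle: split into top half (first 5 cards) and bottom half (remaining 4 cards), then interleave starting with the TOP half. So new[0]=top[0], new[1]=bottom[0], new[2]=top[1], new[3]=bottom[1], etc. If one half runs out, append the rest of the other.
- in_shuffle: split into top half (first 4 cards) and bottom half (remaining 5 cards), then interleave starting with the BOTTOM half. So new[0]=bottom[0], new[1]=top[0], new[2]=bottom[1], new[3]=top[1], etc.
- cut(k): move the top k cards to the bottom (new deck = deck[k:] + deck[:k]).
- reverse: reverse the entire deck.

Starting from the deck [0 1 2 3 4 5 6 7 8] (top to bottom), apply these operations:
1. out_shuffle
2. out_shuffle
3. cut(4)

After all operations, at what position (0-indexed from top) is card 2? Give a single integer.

Answer: 4

Derivation:
After op 1 (out_shuffle): [0 5 1 6 2 7 3 8 4]
After op 2 (out_shuffle): [0 7 5 3 1 8 6 4 2]
After op 3 (cut(4)): [1 8 6 4 2 0 7 5 3]
Card 2 is at position 4.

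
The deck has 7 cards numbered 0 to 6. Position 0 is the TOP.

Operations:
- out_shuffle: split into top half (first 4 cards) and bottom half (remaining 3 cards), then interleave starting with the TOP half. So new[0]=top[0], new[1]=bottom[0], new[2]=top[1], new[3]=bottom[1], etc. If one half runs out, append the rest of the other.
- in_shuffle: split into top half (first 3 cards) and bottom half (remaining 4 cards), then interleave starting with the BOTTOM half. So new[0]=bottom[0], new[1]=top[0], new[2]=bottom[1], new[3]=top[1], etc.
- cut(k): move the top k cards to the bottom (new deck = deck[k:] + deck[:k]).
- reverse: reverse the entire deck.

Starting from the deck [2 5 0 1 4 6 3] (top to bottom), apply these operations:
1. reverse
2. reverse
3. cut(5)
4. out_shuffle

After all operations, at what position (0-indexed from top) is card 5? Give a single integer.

Answer: 6

Derivation:
After op 1 (reverse): [3 6 4 1 0 5 2]
After op 2 (reverse): [2 5 0 1 4 6 3]
After op 3 (cut(5)): [6 3 2 5 0 1 4]
After op 4 (out_shuffle): [6 0 3 1 2 4 5]
Card 5 is at position 6.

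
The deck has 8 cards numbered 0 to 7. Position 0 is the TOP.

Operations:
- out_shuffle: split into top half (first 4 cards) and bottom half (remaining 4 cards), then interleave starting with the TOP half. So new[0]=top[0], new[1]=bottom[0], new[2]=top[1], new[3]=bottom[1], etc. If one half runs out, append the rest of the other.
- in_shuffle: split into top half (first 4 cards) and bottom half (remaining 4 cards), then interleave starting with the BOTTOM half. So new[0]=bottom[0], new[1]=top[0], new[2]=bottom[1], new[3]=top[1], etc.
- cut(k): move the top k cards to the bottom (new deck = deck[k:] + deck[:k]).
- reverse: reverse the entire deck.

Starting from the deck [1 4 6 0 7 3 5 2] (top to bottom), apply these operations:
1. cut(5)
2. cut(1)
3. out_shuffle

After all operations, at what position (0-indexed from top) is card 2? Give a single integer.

Answer: 2

Derivation:
After op 1 (cut(5)): [3 5 2 1 4 6 0 7]
After op 2 (cut(1)): [5 2 1 4 6 0 7 3]
After op 3 (out_shuffle): [5 6 2 0 1 7 4 3]
Card 2 is at position 2.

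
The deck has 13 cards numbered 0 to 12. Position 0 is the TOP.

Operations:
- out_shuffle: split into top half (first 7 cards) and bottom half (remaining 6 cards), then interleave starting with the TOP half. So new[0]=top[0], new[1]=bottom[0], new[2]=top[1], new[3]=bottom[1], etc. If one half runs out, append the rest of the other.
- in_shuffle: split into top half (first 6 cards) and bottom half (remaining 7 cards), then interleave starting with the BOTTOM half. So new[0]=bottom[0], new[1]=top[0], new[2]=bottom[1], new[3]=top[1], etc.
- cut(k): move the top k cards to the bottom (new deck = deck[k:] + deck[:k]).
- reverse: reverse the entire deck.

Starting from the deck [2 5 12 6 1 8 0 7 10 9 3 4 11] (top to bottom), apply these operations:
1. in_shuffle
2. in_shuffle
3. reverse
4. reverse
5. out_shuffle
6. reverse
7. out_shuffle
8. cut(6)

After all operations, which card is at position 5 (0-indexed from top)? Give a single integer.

After op 1 (in_shuffle): [0 2 7 5 10 12 9 6 3 1 4 8 11]
After op 2 (in_shuffle): [9 0 6 2 3 7 1 5 4 10 8 12 11]
After op 3 (reverse): [11 12 8 10 4 5 1 7 3 2 6 0 9]
After op 4 (reverse): [9 0 6 2 3 7 1 5 4 10 8 12 11]
After op 5 (out_shuffle): [9 5 0 4 6 10 2 8 3 12 7 11 1]
After op 6 (reverse): [1 11 7 12 3 8 2 10 6 4 0 5 9]
After op 7 (out_shuffle): [1 10 11 6 7 4 12 0 3 5 8 9 2]
After op 8 (cut(6)): [12 0 3 5 8 9 2 1 10 11 6 7 4]
Position 5: card 9.

Answer: 9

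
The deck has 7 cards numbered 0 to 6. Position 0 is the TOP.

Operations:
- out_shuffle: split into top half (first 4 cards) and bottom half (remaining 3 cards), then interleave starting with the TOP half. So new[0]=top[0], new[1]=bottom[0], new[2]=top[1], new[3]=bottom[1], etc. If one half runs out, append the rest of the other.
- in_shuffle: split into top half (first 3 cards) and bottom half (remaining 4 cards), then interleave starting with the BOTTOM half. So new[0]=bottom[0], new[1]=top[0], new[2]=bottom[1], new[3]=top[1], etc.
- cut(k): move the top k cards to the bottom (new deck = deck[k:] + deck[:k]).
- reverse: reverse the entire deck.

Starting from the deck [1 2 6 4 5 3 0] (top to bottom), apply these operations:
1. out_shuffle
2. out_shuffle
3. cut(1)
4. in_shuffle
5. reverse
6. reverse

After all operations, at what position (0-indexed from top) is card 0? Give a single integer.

Answer: 5

Derivation:
After op 1 (out_shuffle): [1 5 2 3 6 0 4]
After op 2 (out_shuffle): [1 6 5 0 2 4 3]
After op 3 (cut(1)): [6 5 0 2 4 3 1]
After op 4 (in_shuffle): [2 6 4 5 3 0 1]
After op 5 (reverse): [1 0 3 5 4 6 2]
After op 6 (reverse): [2 6 4 5 3 0 1]
Card 0 is at position 5.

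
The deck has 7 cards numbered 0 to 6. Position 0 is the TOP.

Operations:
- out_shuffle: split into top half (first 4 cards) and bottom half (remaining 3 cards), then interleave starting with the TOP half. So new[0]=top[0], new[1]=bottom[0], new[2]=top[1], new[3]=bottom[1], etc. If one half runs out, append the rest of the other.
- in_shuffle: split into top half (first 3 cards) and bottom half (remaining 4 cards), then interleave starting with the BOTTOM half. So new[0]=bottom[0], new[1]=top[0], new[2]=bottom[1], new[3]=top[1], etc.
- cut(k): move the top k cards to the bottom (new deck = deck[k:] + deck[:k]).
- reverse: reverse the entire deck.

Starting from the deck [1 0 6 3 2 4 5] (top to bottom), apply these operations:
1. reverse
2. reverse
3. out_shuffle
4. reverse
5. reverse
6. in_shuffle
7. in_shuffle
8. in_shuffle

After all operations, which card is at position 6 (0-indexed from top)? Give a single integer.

After op 1 (reverse): [5 4 2 3 6 0 1]
After op 2 (reverse): [1 0 6 3 2 4 5]
After op 3 (out_shuffle): [1 2 0 4 6 5 3]
After op 4 (reverse): [3 5 6 4 0 2 1]
After op 5 (reverse): [1 2 0 4 6 5 3]
After op 6 (in_shuffle): [4 1 6 2 5 0 3]
After op 7 (in_shuffle): [2 4 5 1 0 6 3]
After op 8 (in_shuffle): [1 2 0 4 6 5 3]
Position 6: card 3.

Answer: 3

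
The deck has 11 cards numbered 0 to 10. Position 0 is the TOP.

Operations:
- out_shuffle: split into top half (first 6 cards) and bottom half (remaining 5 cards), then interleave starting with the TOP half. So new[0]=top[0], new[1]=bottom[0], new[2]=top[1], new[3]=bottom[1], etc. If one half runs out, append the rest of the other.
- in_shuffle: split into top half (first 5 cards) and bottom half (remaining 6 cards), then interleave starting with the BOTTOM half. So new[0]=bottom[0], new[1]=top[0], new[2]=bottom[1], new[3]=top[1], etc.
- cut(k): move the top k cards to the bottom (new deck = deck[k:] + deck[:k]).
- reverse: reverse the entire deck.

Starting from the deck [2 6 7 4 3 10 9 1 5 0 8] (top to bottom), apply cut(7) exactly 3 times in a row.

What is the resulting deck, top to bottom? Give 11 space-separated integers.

Answer: 8 2 6 7 4 3 10 9 1 5 0

Derivation:
After op 1 (cut(7)): [1 5 0 8 2 6 7 4 3 10 9]
After op 2 (cut(7)): [4 3 10 9 1 5 0 8 2 6 7]
After op 3 (cut(7)): [8 2 6 7 4 3 10 9 1 5 0]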